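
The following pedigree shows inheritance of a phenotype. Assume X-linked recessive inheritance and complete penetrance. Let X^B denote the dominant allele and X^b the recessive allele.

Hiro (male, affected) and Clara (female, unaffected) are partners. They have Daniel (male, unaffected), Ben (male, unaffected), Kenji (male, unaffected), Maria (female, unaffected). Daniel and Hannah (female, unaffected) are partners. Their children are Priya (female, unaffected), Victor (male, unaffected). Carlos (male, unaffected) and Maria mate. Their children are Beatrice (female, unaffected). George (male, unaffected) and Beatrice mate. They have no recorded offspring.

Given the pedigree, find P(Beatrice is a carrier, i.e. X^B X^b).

1/2

Carlos is unaffected, so Carlos is X^B Y.
Maria is unaffected so carries B and received b from Hiro (X^b Y), so Maria is X^B X^b.
Their cross gives offspring ratios 1/2 X^B X^B : 1/2 X^B X^b. Conditioning on Beatrice being unaffected, P(X^B X^b) = 1/2 / 1 = 1/2.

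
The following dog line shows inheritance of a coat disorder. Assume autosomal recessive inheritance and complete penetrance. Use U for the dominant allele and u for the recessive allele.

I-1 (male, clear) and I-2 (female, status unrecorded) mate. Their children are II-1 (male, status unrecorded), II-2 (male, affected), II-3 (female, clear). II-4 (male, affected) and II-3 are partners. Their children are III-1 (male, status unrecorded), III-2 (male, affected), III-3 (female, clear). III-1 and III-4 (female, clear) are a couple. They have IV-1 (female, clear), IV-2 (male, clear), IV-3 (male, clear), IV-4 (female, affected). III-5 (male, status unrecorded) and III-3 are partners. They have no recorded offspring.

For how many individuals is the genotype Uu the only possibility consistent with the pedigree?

Obligate heterozygotes: I-1 is clear so carries U and passed u to II-2 (uu), so I-1 is Uu; II-3 is clear so carries U and passed u to III-2 (uu), so II-3 is Uu; III-3 is clear so carries U and received u from II-4 (uu), so III-3 is Uu; III-4 is clear so carries U and passed u to IV-4 (uu), so III-4 is Uu.
Every other individual is either homozygous by phenotype or has at least one consistent homozygous assignment, so the count is 4.

4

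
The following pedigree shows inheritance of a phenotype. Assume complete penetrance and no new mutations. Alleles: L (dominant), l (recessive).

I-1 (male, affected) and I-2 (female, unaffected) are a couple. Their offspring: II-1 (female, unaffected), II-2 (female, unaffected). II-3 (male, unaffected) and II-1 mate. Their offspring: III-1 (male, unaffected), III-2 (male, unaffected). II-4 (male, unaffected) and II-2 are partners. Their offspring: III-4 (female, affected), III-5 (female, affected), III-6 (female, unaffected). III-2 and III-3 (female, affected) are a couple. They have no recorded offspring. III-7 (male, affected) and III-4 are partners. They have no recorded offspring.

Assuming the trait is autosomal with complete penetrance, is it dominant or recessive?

recessive

II-4 and II-2 are both unaffected yet have an affected child III-4. Under dominance, an affected child requires at least one affected parent, so the trait cannot be dominant.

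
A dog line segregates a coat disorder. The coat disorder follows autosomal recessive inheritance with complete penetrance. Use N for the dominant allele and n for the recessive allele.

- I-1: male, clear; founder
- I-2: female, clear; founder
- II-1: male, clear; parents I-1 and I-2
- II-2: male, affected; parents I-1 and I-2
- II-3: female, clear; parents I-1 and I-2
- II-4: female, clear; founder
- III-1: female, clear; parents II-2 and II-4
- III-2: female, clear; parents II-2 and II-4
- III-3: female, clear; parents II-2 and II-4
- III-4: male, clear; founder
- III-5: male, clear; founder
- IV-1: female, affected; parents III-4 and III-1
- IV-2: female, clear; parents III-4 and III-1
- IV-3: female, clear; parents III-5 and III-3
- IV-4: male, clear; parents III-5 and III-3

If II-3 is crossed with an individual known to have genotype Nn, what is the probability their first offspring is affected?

I-1 is clear so carries N and passed n to II-2 (nn), so I-1 is Nn.
I-2 is clear so carries N and passed n to II-2 (nn), so I-2 is Nn.
II-3 is a clear offspring of I-1 (Nn) × I-2 (Nn), whose cross gives 1/4 NN : 1/2 Nn : 1/4 nn; conditioning on being clear, II-3 is NN with probability 1/3, Nn with probability 2/3.
Summing over parental genotype combinations, P(offspring is affected) = 2/3·1/4 = 1/6.

1/6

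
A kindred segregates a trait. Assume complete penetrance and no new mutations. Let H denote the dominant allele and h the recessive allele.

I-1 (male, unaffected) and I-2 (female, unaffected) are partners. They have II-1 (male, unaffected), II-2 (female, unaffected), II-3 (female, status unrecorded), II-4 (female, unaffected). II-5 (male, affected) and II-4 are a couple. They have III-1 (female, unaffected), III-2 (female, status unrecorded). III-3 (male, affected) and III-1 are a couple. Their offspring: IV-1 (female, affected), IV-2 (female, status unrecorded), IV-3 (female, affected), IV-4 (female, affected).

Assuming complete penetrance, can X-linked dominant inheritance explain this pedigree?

Under X-linked dominant, III-1 (unaffected, female) cannot arise from II-5 (affected) × II-4 (unaffected).

No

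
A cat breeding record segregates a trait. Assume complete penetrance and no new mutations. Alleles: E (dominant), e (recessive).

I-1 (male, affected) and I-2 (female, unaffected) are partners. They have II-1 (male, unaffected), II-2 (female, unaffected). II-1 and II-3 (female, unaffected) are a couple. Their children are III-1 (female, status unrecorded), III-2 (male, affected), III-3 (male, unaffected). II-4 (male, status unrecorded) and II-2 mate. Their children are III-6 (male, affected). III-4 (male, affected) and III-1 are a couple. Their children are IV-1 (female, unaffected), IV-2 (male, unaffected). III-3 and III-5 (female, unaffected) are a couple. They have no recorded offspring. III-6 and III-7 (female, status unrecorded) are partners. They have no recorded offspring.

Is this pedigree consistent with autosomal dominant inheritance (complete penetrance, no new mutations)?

No

Under autosomal dominant, III-2 (affected, male) cannot arise from II-1 (unaffected) × II-3 (unaffected).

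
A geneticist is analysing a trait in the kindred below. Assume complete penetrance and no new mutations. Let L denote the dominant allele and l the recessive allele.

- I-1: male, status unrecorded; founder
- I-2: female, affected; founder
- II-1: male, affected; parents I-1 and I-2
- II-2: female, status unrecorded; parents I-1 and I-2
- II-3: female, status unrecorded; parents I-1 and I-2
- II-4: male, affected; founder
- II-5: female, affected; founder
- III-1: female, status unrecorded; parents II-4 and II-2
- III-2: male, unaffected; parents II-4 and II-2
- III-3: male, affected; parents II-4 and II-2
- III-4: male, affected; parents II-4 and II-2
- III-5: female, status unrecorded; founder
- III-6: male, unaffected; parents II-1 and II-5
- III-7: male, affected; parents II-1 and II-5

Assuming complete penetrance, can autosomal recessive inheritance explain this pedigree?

No

Under autosomal recessive, III-6 (unaffected, male) cannot arise from II-1 (affected) × II-5 (affected).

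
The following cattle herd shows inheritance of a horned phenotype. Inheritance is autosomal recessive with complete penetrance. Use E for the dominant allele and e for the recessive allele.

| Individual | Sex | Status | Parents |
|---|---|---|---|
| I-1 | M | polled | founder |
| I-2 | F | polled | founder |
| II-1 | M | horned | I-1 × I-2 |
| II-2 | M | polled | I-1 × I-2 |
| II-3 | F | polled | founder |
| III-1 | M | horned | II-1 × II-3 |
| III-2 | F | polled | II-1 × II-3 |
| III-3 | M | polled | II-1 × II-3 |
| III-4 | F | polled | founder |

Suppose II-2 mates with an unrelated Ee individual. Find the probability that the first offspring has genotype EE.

1/3

I-1 is polled so carries E and passed e to II-1 (ee), so I-1 is Ee.
I-2 is polled so carries E and passed e to II-1 (ee), so I-2 is Ee.
II-2 is a polled offspring of I-1 (Ee) × I-2 (Ee), whose cross gives 1/4 EE : 1/2 Ee : 1/4 ee; conditioning on being polled, II-2 is EE with probability 1/3, Ee with probability 2/3.
Summing over parental genotype combinations, P(offspring has genotype EE) = 1/3·1/2 + 2/3·1/4 = 1/3.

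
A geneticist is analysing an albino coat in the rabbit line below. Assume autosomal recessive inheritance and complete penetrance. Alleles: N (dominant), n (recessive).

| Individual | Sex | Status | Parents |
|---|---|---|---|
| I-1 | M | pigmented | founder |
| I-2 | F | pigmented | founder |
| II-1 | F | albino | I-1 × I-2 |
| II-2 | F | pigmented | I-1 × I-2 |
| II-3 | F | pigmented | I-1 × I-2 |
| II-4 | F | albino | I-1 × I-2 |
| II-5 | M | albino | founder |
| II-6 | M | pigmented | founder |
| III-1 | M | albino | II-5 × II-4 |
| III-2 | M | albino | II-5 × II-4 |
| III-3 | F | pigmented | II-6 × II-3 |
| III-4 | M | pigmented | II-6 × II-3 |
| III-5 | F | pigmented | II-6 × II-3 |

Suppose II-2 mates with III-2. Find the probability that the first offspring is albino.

1/3

I-1 is pigmented so carries N and passed n to II-1 (nn), so I-1 is Nn.
I-2 is pigmented so carries N and passed n to II-1 (nn), so I-2 is Nn.
II-2 is a pigmented offspring of I-1 (Nn) × I-2 (Nn), whose cross gives 1/4 NN : 1/2 Nn : 1/4 nn; conditioning on being pigmented, II-2 is NN with probability 1/3, Nn with probability 2/3.
III-2 is albino, so III-2 is nn.
Summing over parental genotype combinations, P(offspring is albino) = 2/3·1/2 = 1/3.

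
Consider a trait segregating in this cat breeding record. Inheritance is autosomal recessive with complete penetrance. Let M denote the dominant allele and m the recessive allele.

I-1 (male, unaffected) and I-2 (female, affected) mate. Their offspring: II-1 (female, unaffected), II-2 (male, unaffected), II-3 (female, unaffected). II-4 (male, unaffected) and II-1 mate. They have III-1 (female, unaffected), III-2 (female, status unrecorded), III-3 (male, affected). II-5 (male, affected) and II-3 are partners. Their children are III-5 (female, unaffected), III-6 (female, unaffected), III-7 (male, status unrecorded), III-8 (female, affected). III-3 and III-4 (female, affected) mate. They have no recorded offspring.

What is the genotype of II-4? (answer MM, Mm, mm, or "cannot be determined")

From phenotype alone, II-4 is MM or Mm.
II-4 is unaffected so carries M and passed m to III-3 (mm), so II-4 is Mm.

Mm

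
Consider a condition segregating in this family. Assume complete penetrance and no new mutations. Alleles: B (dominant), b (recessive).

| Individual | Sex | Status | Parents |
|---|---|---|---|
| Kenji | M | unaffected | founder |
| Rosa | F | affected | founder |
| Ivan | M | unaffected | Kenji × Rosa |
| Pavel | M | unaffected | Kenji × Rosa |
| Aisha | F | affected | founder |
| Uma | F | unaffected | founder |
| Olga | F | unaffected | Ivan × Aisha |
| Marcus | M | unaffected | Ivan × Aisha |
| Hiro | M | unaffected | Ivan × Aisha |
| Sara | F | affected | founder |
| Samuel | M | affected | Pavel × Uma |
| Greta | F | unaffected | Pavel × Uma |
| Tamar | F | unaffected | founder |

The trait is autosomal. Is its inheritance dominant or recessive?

recessive

Pavel and Uma are both unaffected yet have an affected child Samuel. Under dominance, an affected child requires at least one affected parent, so the trait cannot be dominant.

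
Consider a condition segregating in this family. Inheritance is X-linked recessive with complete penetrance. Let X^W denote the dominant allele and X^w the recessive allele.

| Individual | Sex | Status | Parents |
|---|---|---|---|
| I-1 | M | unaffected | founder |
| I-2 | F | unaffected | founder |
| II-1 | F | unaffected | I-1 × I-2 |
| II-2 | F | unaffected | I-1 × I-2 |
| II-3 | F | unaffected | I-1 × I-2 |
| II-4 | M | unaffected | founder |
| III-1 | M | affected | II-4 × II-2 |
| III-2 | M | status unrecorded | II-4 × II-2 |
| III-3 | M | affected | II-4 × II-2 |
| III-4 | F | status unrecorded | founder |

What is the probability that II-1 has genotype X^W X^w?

1/2

I-1 is unaffected, so I-1 is X^W Y.
I-2 is unaffected so carries W and passed w to II-2 (X^W X^w, whose W came from I-1), so I-2 is X^W X^w.
Their cross gives offspring ratios 1/2 X^W X^W : 1/2 X^W X^w. Conditioning on II-1 being unaffected, P(X^W X^w) = 1/2 / 1 = 1/2.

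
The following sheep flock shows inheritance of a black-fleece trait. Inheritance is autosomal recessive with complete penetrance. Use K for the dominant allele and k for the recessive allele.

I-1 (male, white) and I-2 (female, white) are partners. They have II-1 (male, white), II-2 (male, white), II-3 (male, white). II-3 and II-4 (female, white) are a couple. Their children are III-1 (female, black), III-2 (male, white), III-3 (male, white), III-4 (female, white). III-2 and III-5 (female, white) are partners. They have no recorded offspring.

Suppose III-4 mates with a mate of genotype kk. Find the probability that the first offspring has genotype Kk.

II-3 is white so carries K and passed k to III-1 (kk), so II-3 is Kk.
II-4 is white so carries K and passed k to III-1 (kk), so II-4 is Kk.
III-4 is a white offspring of II-3 (Kk) × II-4 (Kk), whose cross gives 1/4 KK : 1/2 Kk : 1/4 kk; conditioning on being white, III-4 is KK with probability 1/3, Kk with probability 2/3.
Summing over parental genotype combinations, P(offspring has genotype Kk) = 1/3·1 + 2/3·1/2 = 2/3.

2/3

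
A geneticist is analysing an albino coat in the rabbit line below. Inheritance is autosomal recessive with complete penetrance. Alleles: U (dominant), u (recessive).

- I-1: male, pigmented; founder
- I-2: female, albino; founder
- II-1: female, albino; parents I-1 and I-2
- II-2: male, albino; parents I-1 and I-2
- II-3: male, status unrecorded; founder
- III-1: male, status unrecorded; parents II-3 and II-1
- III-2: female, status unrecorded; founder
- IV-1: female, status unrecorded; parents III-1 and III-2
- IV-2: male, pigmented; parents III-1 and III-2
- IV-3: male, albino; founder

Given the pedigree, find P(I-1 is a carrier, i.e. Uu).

I-1 is pigmented so carries U and passed u to II-1 (uu), so I-1 is Uu, giving P(Uu) = 1.

1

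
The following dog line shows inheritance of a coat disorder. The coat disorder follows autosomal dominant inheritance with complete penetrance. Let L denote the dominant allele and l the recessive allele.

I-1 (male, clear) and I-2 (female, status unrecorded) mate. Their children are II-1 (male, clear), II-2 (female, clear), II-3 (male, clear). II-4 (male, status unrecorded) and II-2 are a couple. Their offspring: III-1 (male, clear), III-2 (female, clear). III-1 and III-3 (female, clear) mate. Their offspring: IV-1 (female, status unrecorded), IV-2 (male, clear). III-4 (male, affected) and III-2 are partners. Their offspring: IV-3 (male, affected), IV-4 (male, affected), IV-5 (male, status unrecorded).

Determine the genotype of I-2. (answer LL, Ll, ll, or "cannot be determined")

I-2's phenotype is unrecorded, and no parent or child forces a single allele at both positions; consistent genotype assignments exist with I-2 as Ll or ll.

cannot be determined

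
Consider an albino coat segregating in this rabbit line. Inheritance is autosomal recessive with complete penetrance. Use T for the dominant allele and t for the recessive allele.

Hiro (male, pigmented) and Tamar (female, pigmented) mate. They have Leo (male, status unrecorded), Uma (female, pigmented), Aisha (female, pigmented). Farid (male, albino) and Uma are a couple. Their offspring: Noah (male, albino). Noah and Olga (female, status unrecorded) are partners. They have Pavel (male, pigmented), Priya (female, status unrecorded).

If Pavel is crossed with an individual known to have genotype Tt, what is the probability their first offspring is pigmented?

Pavel is pigmented so carries T and received t from Noah (tt), so Pavel is Tt.
The cross gives 1/4 TT : 1/2 Tt : 1/4 tt, so P(offspring is pigmented) = 3/4.

3/4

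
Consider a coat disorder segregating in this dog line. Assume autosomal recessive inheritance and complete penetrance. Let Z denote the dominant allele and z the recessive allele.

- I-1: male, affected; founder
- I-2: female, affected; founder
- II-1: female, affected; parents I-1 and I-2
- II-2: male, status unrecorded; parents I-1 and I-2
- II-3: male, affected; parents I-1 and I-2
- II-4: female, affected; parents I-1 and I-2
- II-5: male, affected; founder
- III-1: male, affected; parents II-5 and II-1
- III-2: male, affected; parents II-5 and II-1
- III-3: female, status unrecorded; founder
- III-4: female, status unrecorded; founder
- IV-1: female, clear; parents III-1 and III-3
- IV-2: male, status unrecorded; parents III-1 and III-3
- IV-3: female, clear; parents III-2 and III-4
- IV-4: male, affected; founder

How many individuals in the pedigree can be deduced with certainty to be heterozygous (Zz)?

2

Obligate heterozygotes: IV-1 is clear so carries Z and received z from III-1 (zz), so IV-1 is Zz; IV-3 is clear so carries Z and received z from III-2 (zz), so IV-3 is Zz.
Every other individual is either homozygous by phenotype or has at least one consistent homozygous assignment, so the count is 2.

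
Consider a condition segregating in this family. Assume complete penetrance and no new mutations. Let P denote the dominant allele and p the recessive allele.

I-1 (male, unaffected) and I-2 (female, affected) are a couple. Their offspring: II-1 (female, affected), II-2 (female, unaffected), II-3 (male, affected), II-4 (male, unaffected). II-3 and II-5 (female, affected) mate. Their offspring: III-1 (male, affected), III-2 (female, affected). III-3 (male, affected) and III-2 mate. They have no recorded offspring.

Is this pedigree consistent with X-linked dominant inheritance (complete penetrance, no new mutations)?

A consistent assignment under X-linked dominant exists: I-1 X^p Y, I-2 X^P X^p, II-1 X^P X^p, II-2 X^p X^p, II-3 X^P Y, II-4 X^p Y, II-5 X^P X^P, III-1 X^P Y, III-2 X^P X^P, III-3 X^P Y.
In this assignment every recorded phenotype matches its genotype and every non-founder's genotype is obtainable from its parents' genotypes, so the pedigree is consistent.

Yes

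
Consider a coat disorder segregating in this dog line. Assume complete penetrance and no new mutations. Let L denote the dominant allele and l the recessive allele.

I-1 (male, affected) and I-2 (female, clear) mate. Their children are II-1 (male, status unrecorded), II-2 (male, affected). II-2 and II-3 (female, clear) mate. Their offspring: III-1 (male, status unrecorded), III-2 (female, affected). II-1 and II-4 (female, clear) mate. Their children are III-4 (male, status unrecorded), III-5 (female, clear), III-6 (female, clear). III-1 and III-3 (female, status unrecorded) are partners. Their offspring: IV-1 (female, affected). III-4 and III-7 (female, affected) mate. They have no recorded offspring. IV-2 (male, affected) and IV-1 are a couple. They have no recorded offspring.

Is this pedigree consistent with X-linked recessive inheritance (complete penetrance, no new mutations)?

A consistent assignment under X-linked recessive exists: I-1 X^l Y, I-2 X^L X^l, II-1 X^L Y, II-2 X^l Y, II-3 X^L X^l, II-4 X^L X^L, III-1 X^l Y, III-2 X^l X^l, III-3 X^L X^l, III-4 X^L Y, III-5 X^L X^L, III-6 X^L X^L, III-7 X^l X^l, IV-1 X^l X^l, IV-2 X^l Y.
In this assignment every recorded phenotype matches its genotype and every non-founder's genotype is obtainable from its parents' genotypes, so the pedigree is consistent.

Yes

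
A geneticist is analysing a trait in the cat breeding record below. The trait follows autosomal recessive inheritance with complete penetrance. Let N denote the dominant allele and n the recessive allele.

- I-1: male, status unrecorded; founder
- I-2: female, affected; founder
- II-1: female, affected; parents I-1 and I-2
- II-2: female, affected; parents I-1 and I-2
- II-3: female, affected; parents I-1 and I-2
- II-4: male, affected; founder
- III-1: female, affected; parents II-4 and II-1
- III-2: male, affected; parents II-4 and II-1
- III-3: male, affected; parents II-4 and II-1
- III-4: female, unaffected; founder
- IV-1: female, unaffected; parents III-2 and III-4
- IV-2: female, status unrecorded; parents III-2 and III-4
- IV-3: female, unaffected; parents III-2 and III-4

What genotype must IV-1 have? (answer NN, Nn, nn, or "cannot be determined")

Nn

From phenotype alone, IV-1 is NN or Nn.
IV-1 is unaffected so carries N and received n from III-2 (nn), so IV-1 is Nn.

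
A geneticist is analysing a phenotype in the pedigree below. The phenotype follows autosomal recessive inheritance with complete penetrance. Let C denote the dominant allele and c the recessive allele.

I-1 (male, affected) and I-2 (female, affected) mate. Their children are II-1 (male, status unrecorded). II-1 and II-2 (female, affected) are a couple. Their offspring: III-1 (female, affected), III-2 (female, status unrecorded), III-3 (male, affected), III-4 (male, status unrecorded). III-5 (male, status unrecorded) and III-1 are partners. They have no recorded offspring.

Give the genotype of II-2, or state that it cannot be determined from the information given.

cc

II-2 is affected, so II-2 is cc.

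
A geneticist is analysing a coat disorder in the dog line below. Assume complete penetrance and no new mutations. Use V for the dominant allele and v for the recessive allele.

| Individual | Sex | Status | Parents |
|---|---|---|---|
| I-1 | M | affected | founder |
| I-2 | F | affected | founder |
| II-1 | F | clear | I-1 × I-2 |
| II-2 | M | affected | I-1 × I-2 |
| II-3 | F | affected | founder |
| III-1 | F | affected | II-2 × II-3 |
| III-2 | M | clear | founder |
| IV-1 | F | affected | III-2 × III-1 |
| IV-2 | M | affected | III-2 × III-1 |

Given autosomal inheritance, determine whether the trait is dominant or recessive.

I-1 and I-2 are both affected yet have a clear child II-1. Under a recessive model two affected parents are homozygous and every child would be affected, so the trait cannot be recessive.

dominant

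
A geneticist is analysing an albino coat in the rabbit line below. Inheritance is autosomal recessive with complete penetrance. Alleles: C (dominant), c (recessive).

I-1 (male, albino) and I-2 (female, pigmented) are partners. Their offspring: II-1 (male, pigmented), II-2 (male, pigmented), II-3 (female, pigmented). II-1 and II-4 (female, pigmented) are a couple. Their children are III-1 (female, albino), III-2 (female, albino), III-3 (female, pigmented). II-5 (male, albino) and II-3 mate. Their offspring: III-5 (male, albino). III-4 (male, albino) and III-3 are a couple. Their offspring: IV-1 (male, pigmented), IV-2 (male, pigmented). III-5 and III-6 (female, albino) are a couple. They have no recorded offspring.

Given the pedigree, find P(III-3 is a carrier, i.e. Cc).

1/3

II-1 is pigmented so carries C and received c from I-1 (cc), so II-1 is Cc.
II-4 is pigmented so carries C and passed c to III-1 (cc), so II-4 is Cc.
Their cross gives offspring ratios 1/4 CC : 1/2 Cc : 1/4 cc. Conditioning on III-3 being pigmented, P(Cc) = 1/2 / 3/4 = 2/3 before taking III-3's own offspring into account.
III-4 is albino, so III-4 is cc.
Now use III-3's offspring. Probability of each recorded status — pigmented son IV-1: 1/2 if III-3 is Cc, 1 if CC; pigmented son IV-2: 1/2 if III-3 is Cc, 1 if CC.
Bayes: P(Cc) = 2/3·1/4 / (2/3·1/4 + 1/3·1) = 1/3.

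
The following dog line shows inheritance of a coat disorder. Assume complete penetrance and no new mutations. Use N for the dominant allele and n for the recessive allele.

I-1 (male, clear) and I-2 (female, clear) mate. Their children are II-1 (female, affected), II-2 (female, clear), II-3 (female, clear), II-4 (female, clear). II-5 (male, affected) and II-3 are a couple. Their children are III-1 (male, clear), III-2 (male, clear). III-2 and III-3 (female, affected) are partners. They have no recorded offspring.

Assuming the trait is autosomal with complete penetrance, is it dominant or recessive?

recessive

I-1 and I-2 are both clear yet have an affected child II-1. Under dominance, an affected child requires at least one affected parent, so the trait cannot be dominant.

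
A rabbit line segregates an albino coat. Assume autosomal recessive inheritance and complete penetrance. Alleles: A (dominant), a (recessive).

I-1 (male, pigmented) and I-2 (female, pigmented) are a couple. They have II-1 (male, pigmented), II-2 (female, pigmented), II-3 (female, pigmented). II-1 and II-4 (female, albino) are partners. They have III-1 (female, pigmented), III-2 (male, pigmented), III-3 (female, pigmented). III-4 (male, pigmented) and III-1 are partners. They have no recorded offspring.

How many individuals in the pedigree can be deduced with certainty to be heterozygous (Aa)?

Obligate heterozygotes: III-1 is pigmented so carries A and received a from II-4 (aa), so III-1 is Aa; III-2 is pigmented so carries A and received a from II-4 (aa), so III-2 is Aa; III-3 is pigmented so carries A and received a from II-4 (aa), so III-3 is Aa.
Every other individual is either homozygous by phenotype or has at least one consistent homozygous assignment, so the count is 3.

3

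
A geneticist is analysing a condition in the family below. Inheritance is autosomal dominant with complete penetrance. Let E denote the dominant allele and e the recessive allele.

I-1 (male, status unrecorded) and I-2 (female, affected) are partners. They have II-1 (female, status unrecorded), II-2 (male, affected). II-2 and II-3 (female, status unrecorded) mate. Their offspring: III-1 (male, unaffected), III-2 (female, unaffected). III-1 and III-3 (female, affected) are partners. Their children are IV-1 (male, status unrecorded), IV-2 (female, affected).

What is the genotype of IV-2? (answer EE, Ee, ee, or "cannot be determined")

Ee

From phenotype alone, IV-2 is EE or Ee.
IV-2 is affected so carries E and received e from III-1 (ee), so IV-2 is Ee.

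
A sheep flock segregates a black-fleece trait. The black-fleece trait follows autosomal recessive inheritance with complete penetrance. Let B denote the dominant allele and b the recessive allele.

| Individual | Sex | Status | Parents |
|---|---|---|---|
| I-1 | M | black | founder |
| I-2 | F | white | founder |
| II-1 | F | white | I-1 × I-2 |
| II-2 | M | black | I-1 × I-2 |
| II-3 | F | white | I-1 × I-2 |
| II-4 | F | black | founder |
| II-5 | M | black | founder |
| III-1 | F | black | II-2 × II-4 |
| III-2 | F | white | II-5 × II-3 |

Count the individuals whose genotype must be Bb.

Obligate heterozygotes: I-2 is white so carries B and passed b to II-2 (bb), so I-2 is Bb; II-1 is white so carries B and received b from I-1 (bb), so II-1 is Bb; II-3 is white so carries B and received b from I-1 (bb), so II-3 is Bb; III-2 is white so carries B and received b from II-5 (bb), so III-2 is Bb.
Every other individual is either homozygous by phenotype or has at least one consistent homozygous assignment, so the count is 4.

4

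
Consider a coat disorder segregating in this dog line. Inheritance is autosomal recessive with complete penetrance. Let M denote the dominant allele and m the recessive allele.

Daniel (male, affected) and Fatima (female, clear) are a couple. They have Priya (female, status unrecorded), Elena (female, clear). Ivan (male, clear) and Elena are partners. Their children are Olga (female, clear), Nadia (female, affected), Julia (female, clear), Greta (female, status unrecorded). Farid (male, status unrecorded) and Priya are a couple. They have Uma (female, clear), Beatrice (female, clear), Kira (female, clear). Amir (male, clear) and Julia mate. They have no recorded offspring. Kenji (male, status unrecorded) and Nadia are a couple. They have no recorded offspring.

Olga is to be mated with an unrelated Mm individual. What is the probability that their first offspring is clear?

Ivan is clear so carries M and passed m to Nadia (mm), so Ivan is Mm.
Elena is clear so carries M and received m from Daniel (mm), so Elena is Mm.
Olga is a clear offspring of Ivan (Mm) × Elena (Mm), whose cross gives 1/4 MM : 1/2 Mm : 1/4 mm; conditioning on being clear, Olga is MM with probability 1/3, Mm with probability 2/3.
Summing over parental genotype combinations, P(offspring is clear) = 1/3·1 + 2/3·3/4 = 5/6.

5/6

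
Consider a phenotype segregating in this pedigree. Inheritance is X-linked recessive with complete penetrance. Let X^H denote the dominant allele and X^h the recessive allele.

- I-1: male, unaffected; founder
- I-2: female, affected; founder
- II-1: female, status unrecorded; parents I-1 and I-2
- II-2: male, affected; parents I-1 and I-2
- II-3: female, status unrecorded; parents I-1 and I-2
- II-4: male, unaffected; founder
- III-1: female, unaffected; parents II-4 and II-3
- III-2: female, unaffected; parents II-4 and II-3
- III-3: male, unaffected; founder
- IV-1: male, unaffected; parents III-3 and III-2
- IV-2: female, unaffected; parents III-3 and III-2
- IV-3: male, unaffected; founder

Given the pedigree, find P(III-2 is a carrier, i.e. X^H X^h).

1/3

II-4 is unaffected, so II-4 is X^H Y.
II-3 received H from I-1 (X^H Y) and received h from I-2 (X^h X^h), so II-3 is X^H X^h.
Their cross gives offspring ratios 1/2 X^H X^H : 1/2 X^H X^h. Conditioning on III-2 being unaffected, P(X^H X^h) = 1/2 / 1 = 1/2 before taking III-2's own offspring into account.
III-3 is unaffected, so III-3 is X^H Y.
Now use III-2's offspring. Probability of each recorded status — unaffected son IV-1: 1/2 if III-2 is X^H X^h, 1 if X^H X^H. (IV-2: equally likely either way, so uninformative.)
Bayes: P(X^H X^h) = 1/2·1/2 / (1/2·1/2 + 1/2·1) = 1/3.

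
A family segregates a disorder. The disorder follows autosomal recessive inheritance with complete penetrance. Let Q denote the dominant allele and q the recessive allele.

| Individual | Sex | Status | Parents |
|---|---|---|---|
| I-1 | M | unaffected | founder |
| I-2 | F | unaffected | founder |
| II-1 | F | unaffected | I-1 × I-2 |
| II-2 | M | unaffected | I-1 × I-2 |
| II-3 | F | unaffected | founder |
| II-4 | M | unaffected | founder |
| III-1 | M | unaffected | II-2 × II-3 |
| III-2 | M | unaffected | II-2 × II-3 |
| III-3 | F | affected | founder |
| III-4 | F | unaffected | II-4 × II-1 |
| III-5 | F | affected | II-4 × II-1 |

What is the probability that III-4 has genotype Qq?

2/3

II-4 is unaffected so carries Q and passed q to III-5 (qq), so II-4 is Qq.
II-1 is unaffected so carries Q and passed q to III-5 (qq), so II-1 is Qq.
Their cross gives offspring ratios 1/4 QQ : 1/2 Qq : 1/4 qq. Conditioning on III-4 being unaffected, P(Qq) = 1/2 / 3/4 = 2/3.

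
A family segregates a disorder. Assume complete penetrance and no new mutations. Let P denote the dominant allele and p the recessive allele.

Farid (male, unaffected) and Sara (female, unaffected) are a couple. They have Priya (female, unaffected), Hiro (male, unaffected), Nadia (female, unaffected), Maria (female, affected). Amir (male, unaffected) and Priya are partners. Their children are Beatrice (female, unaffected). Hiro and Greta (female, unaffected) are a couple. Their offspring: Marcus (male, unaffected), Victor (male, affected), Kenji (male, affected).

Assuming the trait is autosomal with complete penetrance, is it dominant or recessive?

recessive

Farid and Sara are both unaffected yet have an affected child Maria. Under dominance, an affected child requires at least one affected parent, so the trait cannot be dominant.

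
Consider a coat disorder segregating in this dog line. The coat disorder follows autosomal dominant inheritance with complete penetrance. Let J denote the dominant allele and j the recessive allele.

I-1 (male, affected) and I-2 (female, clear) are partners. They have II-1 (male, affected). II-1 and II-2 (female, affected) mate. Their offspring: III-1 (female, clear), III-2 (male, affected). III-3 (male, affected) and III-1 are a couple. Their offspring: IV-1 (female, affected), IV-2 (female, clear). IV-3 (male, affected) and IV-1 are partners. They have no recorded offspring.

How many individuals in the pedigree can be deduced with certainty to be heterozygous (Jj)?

4

Obligate heterozygotes: II-1 is affected so carries J and received j from I-2 (jj), so II-1 is Jj; II-2 is affected so carries J and passed j to III-1 (jj), so II-2 is Jj; III-3 is affected so carries J and passed j to IV-2 (jj), so III-3 is Jj; IV-1 is affected so carries J and received j from III-1 (jj), so IV-1 is Jj.
Every other individual is either homozygous by phenotype or has at least one consistent homozygous assignment, so the count is 4.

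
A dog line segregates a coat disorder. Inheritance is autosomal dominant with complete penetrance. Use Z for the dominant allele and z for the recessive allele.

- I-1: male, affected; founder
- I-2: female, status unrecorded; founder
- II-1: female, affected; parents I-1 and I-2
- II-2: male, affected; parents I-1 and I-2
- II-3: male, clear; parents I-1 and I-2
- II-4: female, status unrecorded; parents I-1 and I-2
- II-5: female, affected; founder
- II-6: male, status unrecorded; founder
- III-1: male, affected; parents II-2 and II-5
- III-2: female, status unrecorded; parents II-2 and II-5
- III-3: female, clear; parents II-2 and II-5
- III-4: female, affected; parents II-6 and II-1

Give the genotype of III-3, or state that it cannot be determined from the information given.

zz

III-3 is clear, so III-3 is zz.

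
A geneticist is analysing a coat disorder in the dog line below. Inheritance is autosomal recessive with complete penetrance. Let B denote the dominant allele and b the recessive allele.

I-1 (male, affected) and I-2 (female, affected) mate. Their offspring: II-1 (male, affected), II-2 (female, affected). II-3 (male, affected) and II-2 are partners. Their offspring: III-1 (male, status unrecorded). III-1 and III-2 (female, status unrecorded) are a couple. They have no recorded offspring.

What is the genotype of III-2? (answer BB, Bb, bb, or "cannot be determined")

cannot be determined

III-2's phenotype is unrecorded, and no parent or child forces a single allele at both positions; consistent genotype assignments exist with III-2 as BB or Bb or bb.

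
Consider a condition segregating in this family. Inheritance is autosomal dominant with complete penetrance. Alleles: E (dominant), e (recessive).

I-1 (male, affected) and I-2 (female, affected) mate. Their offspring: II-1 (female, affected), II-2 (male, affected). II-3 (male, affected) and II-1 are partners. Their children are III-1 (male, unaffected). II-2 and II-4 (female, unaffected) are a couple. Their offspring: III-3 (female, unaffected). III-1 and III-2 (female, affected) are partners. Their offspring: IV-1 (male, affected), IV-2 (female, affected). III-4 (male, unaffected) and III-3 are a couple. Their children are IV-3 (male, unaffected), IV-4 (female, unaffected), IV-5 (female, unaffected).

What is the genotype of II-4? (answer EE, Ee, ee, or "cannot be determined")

ee

II-4 is unaffected, so II-4 is ee.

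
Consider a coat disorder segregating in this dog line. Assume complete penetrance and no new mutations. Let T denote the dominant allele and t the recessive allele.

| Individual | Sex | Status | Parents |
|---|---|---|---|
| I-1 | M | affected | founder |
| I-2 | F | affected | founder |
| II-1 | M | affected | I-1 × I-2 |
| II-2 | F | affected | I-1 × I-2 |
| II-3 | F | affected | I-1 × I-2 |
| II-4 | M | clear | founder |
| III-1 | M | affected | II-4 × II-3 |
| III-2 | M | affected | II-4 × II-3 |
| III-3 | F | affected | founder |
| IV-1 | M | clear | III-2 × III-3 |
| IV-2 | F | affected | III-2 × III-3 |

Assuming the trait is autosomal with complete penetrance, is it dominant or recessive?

dominant

III-2 and III-3 are both affected yet have a clear child IV-1. Under a recessive model two affected parents are homozygous and every child would be affected, so the trait cannot be recessive.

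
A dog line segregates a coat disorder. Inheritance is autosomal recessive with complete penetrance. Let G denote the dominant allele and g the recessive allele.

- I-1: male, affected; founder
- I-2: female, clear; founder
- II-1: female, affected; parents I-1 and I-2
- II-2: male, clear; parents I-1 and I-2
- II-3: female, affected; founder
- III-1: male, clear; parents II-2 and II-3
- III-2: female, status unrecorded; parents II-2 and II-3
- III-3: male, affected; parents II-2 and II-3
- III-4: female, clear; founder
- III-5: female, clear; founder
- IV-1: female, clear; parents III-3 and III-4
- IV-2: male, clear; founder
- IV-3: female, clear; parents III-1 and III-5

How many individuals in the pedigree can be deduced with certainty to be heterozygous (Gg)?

Obligate heterozygotes: I-2 is clear so carries G and passed g to II-1 (gg), so I-2 is Gg; II-2 is clear so carries G and received g from I-1 (gg), so II-2 is Gg; III-1 is clear so carries G and received g from II-3 (gg), so III-1 is Gg; IV-1 is clear so carries G and received g from III-3 (gg), so IV-1 is Gg.
Every other individual is either homozygous by phenotype or has at least one consistent homozygous assignment, so the count is 4.

4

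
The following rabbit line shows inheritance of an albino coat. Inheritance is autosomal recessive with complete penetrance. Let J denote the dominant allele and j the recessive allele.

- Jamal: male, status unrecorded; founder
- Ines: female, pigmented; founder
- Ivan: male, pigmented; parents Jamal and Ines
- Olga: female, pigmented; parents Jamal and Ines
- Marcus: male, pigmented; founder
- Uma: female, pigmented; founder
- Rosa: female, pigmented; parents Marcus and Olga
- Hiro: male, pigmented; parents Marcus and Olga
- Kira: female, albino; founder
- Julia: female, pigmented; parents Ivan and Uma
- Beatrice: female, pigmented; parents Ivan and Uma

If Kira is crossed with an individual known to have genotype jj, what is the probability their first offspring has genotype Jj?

0

Kira is albino, so Kira is jj.
The cross gives 1 jj, so P(offspring has genotype Jj) = 0.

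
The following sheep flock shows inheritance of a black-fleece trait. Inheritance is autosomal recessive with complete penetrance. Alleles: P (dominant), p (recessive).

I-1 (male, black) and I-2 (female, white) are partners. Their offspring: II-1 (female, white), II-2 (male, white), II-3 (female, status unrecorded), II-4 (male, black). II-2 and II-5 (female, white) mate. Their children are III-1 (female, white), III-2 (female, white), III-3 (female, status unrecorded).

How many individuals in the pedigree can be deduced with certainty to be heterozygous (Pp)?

Obligate heterozygotes: I-2 is white so carries P and passed p to II-4 (pp), so I-2 is Pp; II-1 is white so carries P and received p from I-1 (pp), so II-1 is Pp; II-2 is white so carries P and received p from I-1 (pp), so II-2 is Pp.
Every other individual is either homozygous by phenotype or has at least one consistent homozygous assignment, so the count is 3.

3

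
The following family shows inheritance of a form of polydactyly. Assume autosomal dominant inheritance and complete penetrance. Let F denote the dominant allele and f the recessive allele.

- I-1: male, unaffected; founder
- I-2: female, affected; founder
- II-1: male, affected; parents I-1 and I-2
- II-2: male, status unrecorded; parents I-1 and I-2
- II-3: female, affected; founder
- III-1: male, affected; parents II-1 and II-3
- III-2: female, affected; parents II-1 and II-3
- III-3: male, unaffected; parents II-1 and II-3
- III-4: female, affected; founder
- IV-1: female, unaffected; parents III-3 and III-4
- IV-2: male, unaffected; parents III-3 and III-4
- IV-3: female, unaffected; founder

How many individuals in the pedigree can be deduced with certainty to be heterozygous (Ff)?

3

Obligate heterozygotes: II-1 is affected so carries F and received f from I-1 (ff), so II-1 is Ff; II-3 is affected so carries F and passed f to III-3 (ff), so II-3 is Ff; III-4 is affected so carries F and passed f to IV-1 (ff), so III-4 is Ff.
Every other individual is either homozygous by phenotype or has at least one consistent homozygous assignment, so the count is 3.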